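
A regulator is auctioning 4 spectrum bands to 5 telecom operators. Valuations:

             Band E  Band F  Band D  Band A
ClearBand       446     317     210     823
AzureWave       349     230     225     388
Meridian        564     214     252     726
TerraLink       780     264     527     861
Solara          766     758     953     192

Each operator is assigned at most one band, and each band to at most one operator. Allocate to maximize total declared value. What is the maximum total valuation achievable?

Max total: $2786M

This is the linear assignment problem.
Optimal: TerraLink→Band E ($780M), AzureWave→Band F ($230M), Solara→Band D ($953M), ClearBand→Band A ($823M) — total 780+230+953+823 = $2786M.
Swapping AzureWave↔ClearBand (AzureWave→Band A $388M, ClearBand→Band F $317M) loses 348.
Every other assignment is strictly worse.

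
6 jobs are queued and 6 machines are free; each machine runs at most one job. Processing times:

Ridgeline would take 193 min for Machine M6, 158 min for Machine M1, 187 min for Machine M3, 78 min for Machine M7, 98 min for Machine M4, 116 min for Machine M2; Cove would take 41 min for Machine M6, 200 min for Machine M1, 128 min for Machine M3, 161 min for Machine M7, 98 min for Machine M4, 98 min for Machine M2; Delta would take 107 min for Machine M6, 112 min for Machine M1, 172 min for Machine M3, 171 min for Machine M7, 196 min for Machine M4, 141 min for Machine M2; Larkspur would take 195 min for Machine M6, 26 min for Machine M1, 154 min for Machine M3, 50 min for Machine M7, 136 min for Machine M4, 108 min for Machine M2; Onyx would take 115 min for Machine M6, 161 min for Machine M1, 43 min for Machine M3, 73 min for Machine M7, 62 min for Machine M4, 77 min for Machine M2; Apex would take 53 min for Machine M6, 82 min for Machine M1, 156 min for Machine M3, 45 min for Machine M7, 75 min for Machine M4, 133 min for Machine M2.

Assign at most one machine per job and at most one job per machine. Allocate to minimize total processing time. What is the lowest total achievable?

Min total: 394 min

Optimal: Ridgeline→Machine M4 (98 min), Cove→Machine M6 (41 min), Delta→Machine M2 (141 min), Larkspur→Machine M1 (26 min), Onyx→Machine M3 (43 min), Apex→Machine M7 (45 min) — total 98+41+141+26+43+45 = 394 min.
Row-greedy (each job in turn takes its cheapest remaining machine) gives 457 min, worse by 63.
Swapping Delta↔Ridgeline (Delta→Machine M4 196 min, Ridgeline→Machine M2 116 min) adds 73.
No other one-to-one assignment undercuts 394 min.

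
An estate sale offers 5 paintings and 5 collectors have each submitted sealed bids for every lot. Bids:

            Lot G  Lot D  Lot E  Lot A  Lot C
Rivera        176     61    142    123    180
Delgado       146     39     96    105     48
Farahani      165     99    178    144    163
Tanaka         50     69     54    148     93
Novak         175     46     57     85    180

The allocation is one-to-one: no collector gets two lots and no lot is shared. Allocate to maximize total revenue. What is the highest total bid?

Maximum total: $721

Optimal: Rivera→Lot G ($176), Delgado→Lot D ($39), Farahani→Lot E ($178), Tanaka→Lot A ($148), Novak→Lot C ($180) — total 176+39+178+148+180 = $721.
Max-entry greedy (repeatedly take the single best remaining cell) gives $720, worse by 1.
Next-best assignment: Rivera→Lot C, Delgado→Lot D, Farahani→Lot E, Tanaka→Lot A, Novak→Lot G = $720.
Swapping Farahani↔Delgado (Farahani→Lot D $99, Delgado→Lot E $96) loses 22.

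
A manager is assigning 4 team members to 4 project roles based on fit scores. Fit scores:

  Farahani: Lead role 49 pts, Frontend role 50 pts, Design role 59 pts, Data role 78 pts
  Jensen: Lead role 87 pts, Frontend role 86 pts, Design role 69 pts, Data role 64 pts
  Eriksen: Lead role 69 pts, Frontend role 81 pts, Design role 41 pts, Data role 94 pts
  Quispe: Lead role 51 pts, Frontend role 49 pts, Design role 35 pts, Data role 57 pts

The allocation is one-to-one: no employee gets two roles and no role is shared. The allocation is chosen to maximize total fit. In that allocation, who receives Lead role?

Optimal: Farahani→Design role (59 pts), Jensen→Frontend role (86 pts), Eriksen→Data role (94 pts), Quispe→Lead role (51 pts) — total 59+86+94+51 = 290 pts.
Row-greedy (each employee in turn takes its best remaining role) gives 281 pts, worse by 9.
Next-best assignment: Farahani→Design role, Jensen→Lead role, Eriksen→Data role, Quispe→Frontend role = 289 pts.
Quispe's own top role is Data role (57 pts), but forcing Quispe→Data role and reassigning the rest optimally gives only 284 pts — worse by 6.

Quispe receives Lead role.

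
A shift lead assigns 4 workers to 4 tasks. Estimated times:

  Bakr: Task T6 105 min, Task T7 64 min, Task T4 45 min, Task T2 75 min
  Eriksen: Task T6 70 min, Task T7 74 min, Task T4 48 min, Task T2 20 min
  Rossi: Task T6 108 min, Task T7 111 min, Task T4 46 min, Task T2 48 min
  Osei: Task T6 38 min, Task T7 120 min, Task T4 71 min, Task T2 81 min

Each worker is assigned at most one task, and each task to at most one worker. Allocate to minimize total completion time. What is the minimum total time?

Minimum total: 168 min

Optimal: Bakr→Task T7 (64 min), Eriksen→Task T2 (20 min), Rossi→Task T4 (46 min), Osei→Task T6 (38 min) — total 64+20+46+38 = 168 min.
Min-entry greedy (repeatedly take the single cheapest remaining cell) gives 214 min, worse by 46.
Next-best assignment: Bakr→Task T7, Eriksen→Task T4, Rossi→Task T2, Osei→Task T6 = 198 min.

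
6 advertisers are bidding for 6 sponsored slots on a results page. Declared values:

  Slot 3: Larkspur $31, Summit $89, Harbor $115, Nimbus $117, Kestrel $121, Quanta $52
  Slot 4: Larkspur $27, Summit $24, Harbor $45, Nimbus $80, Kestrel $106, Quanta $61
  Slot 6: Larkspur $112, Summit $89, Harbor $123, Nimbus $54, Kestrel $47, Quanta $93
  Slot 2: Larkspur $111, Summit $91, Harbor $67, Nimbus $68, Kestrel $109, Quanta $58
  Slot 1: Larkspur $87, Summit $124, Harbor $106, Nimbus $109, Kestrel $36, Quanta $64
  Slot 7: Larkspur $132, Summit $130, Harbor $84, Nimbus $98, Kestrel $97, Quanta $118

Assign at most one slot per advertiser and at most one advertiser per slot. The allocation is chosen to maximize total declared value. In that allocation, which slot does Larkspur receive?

Larkspur receives Slot 2.

Optimal: Larkspur→Slot 2 ($111), Summit→Slot 1 ($124), Harbor→Slot 6 ($123), Nimbus→Slot 3 ($117), Kestrel→Slot 4 ($106), Quanta→Slot 7 ($118) — total 111+124+123+117+106+118 = $699.
Column-greedy (each slot in turn goes to its best remaining advertiser) gives $677, worse by 22.
Larkspur's own top slot is Slot 7 ($132), but forcing Larkspur→Slot 7 and reassigning the rest optimally gives only $666 — worse by 33.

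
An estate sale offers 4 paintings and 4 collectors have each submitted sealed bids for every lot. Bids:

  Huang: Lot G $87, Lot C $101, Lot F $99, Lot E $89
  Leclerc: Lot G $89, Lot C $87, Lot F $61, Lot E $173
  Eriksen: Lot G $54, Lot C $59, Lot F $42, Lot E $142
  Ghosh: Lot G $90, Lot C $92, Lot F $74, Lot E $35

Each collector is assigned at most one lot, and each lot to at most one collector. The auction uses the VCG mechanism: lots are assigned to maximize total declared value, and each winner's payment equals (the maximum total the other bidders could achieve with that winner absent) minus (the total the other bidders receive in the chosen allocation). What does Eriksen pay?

Eriksen pays $84.

Efficient allocation: Huang→Lot F ($99), Leclerc→Lot G ($89), Eriksen→Lot E ($142), Ghosh→Lot C ($92); total welfare W = $422.
Eriksen receives Lot E at value $142, so the others get W − 142 = $280.
Without Eriksen: best allocation of the remaining 3 bidders over all 4 lots is Huang→Lot C ($101), Leclerc→Lot E ($173), Ghosh→Lot G ($90), total $364.
VCG payment = (others' best without Eriksen) − (others' welfare with Eriksen) = 364 − 280 = $84.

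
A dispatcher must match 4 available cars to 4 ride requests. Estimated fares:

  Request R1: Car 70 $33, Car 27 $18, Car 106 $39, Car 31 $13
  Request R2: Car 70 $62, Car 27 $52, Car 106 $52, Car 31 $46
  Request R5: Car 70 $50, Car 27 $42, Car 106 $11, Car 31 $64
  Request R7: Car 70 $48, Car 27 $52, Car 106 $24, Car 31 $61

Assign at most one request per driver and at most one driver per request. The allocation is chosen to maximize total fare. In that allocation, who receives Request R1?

Car 106 receives Request R1.

This is the linear assignment problem.
Optimal: Car 70→Request R2 ($62), Car 27→Request R7 ($52), Car 106→Request R1 ($39), Car 31→Request R5 ($64) — total 62+52+39+64 = $217.
Next-best assignment: Car 70→Request R2, Car 27→Request R5, Car 106→Request R1, Car 31→Request R7 = $204.
Checked against all permutations: $217 is optimal.
Car 106's own top request is Request R2 ($52), but forcing Car 106→Request R2 and reassigning the rest optimally gives only $201 — worse by 16.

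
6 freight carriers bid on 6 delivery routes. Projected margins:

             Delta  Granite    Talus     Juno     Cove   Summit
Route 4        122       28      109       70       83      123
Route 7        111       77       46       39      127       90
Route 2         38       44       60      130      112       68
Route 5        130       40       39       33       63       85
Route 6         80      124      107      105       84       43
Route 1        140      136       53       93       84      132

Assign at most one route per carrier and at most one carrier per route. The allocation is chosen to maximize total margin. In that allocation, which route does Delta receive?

This is a one-to-one assignment (maximum-weight bipartite matching).
Optimal: Delta→Route 5 ($130k), Granite→Route 1 ($136k), Talus→Route 6 ($107k), Juno→Route 2 ($130k), Cove→Route 7 ($127k), Summit→Route 4 ($123k) — total 130+136+107+130+127+123 = $753k.
Checked against all permutations: $753k is optimal.
Delta's own top route is Route 1 ($140k), but forcing Delta→Route 1 and reassigning the rest optimally gives only $715k — worse by 38.

Delta receives Route 5.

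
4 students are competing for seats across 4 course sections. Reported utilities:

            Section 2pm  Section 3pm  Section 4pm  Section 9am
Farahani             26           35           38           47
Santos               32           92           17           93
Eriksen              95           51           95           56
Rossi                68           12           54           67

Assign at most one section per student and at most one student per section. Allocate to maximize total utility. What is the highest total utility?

Max total: 302 points

This is a one-to-one assignment (maximum-weight bipartite matching).
Optimal: Farahani→Section 9am (47 points), Santos→Section 3pm (92 points), Eriksen→Section 4pm (95 points), Rossi→Section 2pm (68 points) — total 47+92+95+68 = 302 points.
Row-greedy (each student in turn takes its best remaining section) gives 288 points, worse by 14.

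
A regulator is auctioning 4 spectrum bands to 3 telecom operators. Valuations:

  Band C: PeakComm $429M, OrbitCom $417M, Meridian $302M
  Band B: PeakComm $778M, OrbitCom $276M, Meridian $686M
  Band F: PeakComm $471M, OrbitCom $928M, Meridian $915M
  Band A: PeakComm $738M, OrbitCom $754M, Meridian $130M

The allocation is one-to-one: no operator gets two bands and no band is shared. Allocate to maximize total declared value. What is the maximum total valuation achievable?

Maximum total: $2447M

Optimal: PeakComm→Band B ($778M), OrbitCom→Band A ($754M), Meridian→Band F ($915M) — total 778+754+915 = $2447M.
Next-best assignment: PeakComm→Band A, OrbitCom→Band F, Meridian→Band B = $2352M.
Swapping PeakComm↔OrbitCom (PeakComm→Band A $738M, OrbitCom→Band B $276M) loses 518.
Checked against all permutations: $2447M is optimal.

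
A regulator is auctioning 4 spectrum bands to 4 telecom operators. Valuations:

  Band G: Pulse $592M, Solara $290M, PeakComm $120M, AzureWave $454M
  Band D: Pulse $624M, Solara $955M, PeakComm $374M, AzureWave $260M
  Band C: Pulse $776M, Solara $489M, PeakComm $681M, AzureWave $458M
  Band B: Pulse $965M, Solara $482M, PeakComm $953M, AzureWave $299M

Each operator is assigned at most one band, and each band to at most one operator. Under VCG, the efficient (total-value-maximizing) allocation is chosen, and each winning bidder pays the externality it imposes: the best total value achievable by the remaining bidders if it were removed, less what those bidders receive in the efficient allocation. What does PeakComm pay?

Efficient allocation: Pulse→Band C ($776M), Solara→Band D ($955M), PeakComm→Band B ($953M), AzureWave→Band G ($454M); total welfare W = $3138M.
PeakComm receives Band B at value $953M, so the others get W − 953 = $2185M.
Without PeakComm: best allocation of the remaining 3 bidders over all 4 bands is Pulse→Band B ($965M), Solara→Band D ($955M), AzureWave→Band C ($458M), total $2378M.
VCG payment = (others' best without PeakComm) − (others' welfare with PeakComm) = 2378 − 2185 = $193M.

PeakComm pays $193M.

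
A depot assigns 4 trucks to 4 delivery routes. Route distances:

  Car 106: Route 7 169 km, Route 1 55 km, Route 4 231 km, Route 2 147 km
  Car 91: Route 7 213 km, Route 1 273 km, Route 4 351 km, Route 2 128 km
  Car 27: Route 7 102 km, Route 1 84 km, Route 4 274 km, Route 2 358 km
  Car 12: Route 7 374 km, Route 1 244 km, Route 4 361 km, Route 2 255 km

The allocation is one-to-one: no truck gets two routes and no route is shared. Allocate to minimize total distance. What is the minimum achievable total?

Optimal: Car 106→Route 1 (55 km), Car 91→Route 2 (128 km), Car 27→Route 7 (102 km), Car 12→Route 4 (361 km) — total 55+128+102+361 = 646 km.
Column-greedy (each route in turn goes to its cheapest remaining truck) gives 763 km, worse by 117.
Next-best assignment: Car 106→Route 4, Car 91→Route 2, Car 27→Route 7, Car 12→Route 1 = 705 km.
Swapping Car 91↔Car 12 (Car 91→Route 4 351 km, Car 12→Route 2 255 km) adds 117.
No other one-to-one assignment undercuts 646 km.

Min total: 646 km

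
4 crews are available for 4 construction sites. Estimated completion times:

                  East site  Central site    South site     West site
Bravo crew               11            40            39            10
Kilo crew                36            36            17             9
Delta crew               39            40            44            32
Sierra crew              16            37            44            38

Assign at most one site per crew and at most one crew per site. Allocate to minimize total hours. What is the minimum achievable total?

Optimal: Bravo crew→West site (10 hours), Kilo crew→South site (17 hours), Delta crew→Central site (40 hours), Sierra crew→East site (16 hours) — total 10+17+40+16 = 83 hours.
Row-greedy (each crew in turn takes its cheapest remaining site) gives 103 hours, worse by 20.
Swapping Bravo crew↔Sierra crew (Bravo crew→East site 11 hours, Sierra crew→West site 38 hours) adds 23.

Min total: 83 hours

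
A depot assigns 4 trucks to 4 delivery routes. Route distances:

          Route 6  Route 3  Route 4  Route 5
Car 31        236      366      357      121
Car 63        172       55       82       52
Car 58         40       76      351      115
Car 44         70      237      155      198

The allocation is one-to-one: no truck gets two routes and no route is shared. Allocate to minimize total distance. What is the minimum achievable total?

Minimum total: 349 km

Optimal: Car 31→Route 5 (121 km), Car 63→Route 4 (82 km), Car 58→Route 3 (76 km), Car 44→Route 6 (70 km) — total 121+82+76+70 = 349 km.
Checked against all permutations: 349 km is optimal.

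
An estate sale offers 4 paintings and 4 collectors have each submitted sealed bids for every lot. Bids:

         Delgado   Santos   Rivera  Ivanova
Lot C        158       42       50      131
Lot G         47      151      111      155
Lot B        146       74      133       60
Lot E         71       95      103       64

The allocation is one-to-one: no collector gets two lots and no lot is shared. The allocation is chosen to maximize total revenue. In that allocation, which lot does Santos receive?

Optimal: Delgado→Lot C ($158), Santos→Lot E ($95), Rivera→Lot B ($133), Ivanova→Lot G ($155) — total 158+95+133+155 = $541.
Row-greedy (each collector in turn takes its best remaining lot) gives $506, worse by 35.
Next-best assignment: Delgado→Lot B, Santos→Lot G, Rivera→Lot E, Ivanova→Lot C = $531.
Swapping Delgado↔Santos (Delgado→Lot E $71, Santos→Lot C $42) loses 140.
Santos's own top lot is Lot G ($151), but forcing Santos→Lot G and reassigning the rest optimally gives only $531 — worse by 10.

Santos receives Lot E.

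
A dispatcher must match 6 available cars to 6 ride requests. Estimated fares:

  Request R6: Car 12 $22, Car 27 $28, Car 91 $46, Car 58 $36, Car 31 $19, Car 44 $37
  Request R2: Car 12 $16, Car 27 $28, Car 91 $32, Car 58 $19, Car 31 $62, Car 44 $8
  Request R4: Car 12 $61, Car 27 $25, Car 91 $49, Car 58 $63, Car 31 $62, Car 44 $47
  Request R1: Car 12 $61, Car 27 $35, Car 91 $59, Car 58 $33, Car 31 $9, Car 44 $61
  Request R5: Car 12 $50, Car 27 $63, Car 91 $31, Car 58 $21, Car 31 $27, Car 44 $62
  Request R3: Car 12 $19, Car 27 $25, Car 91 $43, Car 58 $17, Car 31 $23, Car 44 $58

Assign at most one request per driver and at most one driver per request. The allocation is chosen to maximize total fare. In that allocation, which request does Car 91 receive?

Car 91 receives Request R6.

This is the linear assignment problem.
Optimal: Car 12→Request R1 ($61), Car 27→Request R5 ($63), Car 91→Request R6 ($46), Car 58→Request R4 ($63), Car 31→Request R2 ($62), Car 44→Request R3 ($58) — total 61+63+46+63+62+58 = $353.
Row-greedy (each driver in turn takes its best remaining request) gives $339, worse by 14.
Next-best assignment: Car 12→Request R4, Car 27→Request R5, Car 91→Request R1, Car 58→Request R6, Car 31→Request R2, Car 44→Request R3 = $339.
No other one-to-one assignment exceeds $353.
Car 91's own top request is Request R1 ($59), but forcing Car 91→Request R1 and reassigning the rest optimally gives only $339 — worse by 14.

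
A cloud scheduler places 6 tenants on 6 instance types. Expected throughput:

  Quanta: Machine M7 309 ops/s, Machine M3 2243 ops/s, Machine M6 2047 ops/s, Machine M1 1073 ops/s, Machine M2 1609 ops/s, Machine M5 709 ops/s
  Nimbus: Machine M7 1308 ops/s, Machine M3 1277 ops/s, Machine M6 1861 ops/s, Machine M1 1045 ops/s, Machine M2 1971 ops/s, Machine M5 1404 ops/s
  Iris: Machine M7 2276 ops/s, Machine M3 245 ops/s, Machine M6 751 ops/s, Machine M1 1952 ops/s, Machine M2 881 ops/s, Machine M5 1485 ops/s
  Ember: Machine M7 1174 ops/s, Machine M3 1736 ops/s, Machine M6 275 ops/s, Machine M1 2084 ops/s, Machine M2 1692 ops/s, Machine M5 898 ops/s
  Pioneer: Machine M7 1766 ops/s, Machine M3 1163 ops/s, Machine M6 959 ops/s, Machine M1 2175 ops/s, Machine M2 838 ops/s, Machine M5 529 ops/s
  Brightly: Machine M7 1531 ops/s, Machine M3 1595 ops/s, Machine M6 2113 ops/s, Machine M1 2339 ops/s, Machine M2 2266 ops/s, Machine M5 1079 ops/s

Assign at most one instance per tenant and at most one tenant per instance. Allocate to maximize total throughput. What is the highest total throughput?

Optimal: Quanta→Machine M6 (2047 ops/s), Nimbus→Machine M5 (1404 ops/s), Iris→Machine M7 (2276 ops/s), Ember→Machine M3 (1736 ops/s), Pioneer→Machine M1 (2175 ops/s), Brightly→Machine M2 (2266 ops/s) — total 2047+1404+2276+1736+2175+2266 = 11904 ops/s.
Max-entry greedy (repeatedly take the single best remaining cell) gives 10686 ops/s, worse by 1218.
Next-best assignment: Quanta→Machine M3, Nimbus→Machine M5, Iris→Machine M7, Ember→Machine M2, Pioneer→Machine M1, Brightly→Machine M6 = 11903 ops/s.

Maximum total: 11904 ops/s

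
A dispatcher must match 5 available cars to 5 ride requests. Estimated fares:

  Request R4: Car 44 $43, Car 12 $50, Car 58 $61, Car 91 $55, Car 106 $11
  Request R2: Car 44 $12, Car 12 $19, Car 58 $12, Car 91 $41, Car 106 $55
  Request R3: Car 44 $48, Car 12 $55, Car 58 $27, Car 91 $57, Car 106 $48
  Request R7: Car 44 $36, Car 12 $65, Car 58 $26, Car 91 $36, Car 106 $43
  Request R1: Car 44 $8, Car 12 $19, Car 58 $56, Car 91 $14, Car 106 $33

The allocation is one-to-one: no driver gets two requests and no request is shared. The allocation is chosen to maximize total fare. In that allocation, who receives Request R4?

Car 91 receives Request R4.

Treat this as an assignment problem: match each driver to one request.
Optimal: Car 44→Request R3 ($48), Car 12→Request R7 ($65), Car 58→Request R1 ($56), Car 91→Request R4 ($55), Car 106→Request R2 ($55) — total 48+65+56+55+55 = $279.
Max-entry greedy (repeatedly take the single best remaining cell) gives $246, worse by 33.
Checked against all permutations: $279 is optimal.
Car 91's own top request is Request R3 ($57), but forcing Car 91→Request R3 and reassigning the rest optimally gives only $276 — worse by 3.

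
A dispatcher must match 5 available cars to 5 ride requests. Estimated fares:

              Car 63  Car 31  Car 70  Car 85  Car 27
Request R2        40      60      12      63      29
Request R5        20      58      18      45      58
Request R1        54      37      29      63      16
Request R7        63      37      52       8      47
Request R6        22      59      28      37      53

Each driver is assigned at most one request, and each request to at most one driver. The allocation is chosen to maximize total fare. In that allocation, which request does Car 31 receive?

Optimal: Car 63→Request R1 ($54), Car 31→Request R6 ($59), Car 70→Request R7 ($52), Car 85→Request R2 ($63), Car 27→Request R5 ($58) — total 54+59+52+63+58 = $286.
Max-entry greedy (repeatedly take the single best remaining cell) gives $272, worse by 14.
Next-best assignment: Car 63→Request R1, Car 31→Request R5, Car 70→Request R7, Car 85→Request R2, Car 27→Request R6 = $280.
Car 31's own top request is Request R2 ($60), but forcing Car 31→Request R2 and reassigning the rest optimally gives only $272 — worse by 14.

Car 31 receives Request R6.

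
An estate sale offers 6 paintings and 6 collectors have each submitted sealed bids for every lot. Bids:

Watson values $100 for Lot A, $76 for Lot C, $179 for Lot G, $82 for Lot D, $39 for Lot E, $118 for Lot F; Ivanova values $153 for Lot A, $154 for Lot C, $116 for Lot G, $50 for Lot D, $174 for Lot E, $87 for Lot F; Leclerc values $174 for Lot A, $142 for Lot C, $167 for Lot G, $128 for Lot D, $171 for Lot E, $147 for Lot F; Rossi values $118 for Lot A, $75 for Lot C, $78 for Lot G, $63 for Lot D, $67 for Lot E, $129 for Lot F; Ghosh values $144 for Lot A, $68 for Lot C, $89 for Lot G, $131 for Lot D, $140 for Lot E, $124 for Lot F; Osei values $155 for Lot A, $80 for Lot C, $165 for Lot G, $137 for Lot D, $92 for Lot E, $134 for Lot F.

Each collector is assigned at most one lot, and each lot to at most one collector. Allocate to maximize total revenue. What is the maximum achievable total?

Max total: $919

This is a one-to-one assignment (maximum-weight bipartite matching).
Optimal: Watson→Lot G ($179), Ivanova→Lot C ($154), Leclerc→Lot E ($171), Rossi→Lot F ($129), Ghosh→Lot D ($131), Osei→Lot A ($155) — total 179+154+171+129+131+155 = $919.
Row-greedy (each collector in turn takes its best remaining lot) gives $867, worse by 52.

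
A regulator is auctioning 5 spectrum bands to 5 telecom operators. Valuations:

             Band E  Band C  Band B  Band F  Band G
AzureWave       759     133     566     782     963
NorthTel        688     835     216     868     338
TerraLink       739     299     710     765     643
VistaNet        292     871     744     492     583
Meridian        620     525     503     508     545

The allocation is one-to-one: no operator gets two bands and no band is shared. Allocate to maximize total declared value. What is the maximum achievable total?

Maximum total: $4032M

This is a one-to-one assignment (maximum-weight bipartite matching).
Optimal: AzureWave→Band G ($963M), NorthTel→Band F ($868M), TerraLink→Band B ($710M), VistaNet→Band C ($871M), Meridian→Band E ($620M) — total 963+868+710+871+620 = $4032M.
Column-greedy (each band in turn goes to its best remaining operator) gives $3753M, worse by 279.
Next-best assignment: AzureWave→Band G, NorthTel→Band F, TerraLink→Band E, VistaNet→Band C, Meridian→Band B = $3944M.
Every other assignment is strictly worse.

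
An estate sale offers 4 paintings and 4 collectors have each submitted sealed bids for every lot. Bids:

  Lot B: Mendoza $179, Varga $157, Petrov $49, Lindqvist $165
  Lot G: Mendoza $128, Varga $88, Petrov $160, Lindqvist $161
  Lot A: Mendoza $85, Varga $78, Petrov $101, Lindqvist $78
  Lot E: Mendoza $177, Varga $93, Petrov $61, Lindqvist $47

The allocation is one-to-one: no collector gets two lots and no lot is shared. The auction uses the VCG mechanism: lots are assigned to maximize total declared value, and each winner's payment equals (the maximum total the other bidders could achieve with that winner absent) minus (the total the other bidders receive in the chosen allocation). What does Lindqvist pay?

Lindqvist pays $59.

Efficient allocation: Mendoza→Lot E ($177), Varga→Lot B ($157), Petrov→Lot A ($101), Lindqvist→Lot G ($161); total welfare W = $596.
Lindqvist receives Lot G at value $161, so the others get W − 161 = $435.
Without Lindqvist: best allocation of the remaining 3 bidders over all 4 lots is Mendoza→Lot E ($177), Varga→Lot B ($157), Petrov→Lot G ($160), total $494.
VCG payment = (others' best without Lindqvist) − (others' welfare with Lindqvist) = 494 − 435 = $59.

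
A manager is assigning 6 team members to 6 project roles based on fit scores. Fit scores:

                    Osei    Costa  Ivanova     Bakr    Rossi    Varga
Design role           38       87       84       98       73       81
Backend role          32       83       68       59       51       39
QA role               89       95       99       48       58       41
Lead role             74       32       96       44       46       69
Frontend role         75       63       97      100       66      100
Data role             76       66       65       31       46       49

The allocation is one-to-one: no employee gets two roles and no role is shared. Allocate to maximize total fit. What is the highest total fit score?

Optimal: Osei→Data role (76 pts), Costa→QA role (95 pts), Ivanova→Lead role (96 pts), Bakr→Design role (98 pts), Rossi→Backend role (51 pts), Varga→Frontend role (100 pts) — total 76+95+96+98+51+100 = 516 pts.
Row-greedy (each employee in turn takes its best remaining role) gives 427 pts, worse by 89.
Swapping Bakr↔Ivanova (Bakr→Lead role 44 pts, Ivanova→Design role 84 pts) loses 66.

Max total: 516 pts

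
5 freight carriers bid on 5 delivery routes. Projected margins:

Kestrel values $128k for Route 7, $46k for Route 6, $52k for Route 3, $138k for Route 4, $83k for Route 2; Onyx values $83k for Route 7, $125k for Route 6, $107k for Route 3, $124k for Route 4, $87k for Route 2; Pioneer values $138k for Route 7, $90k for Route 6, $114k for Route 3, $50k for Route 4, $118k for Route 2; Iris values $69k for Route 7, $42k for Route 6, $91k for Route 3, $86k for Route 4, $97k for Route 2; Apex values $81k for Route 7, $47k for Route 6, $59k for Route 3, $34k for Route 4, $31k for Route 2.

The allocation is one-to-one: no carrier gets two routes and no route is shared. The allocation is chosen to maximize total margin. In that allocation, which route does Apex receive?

This is the linear assignment problem.
Optimal: Kestrel→Route 4 ($138k), Onyx→Route 6 ($125k), Pioneer→Route 7 ($138k), Iris→Route 2 ($97k), Apex→Route 3 ($59k) — total 138+125+138+97+59 = $557k.
Column-greedy (each route in turn goes to its best remaining carrier) gives $523k, worse by 34.
Swapping Pioneer↔Apex (Pioneer→Route 3 $114k, Apex→Route 7 $81k) loses 2.
Apex's own top route is Route 7 ($81k), but forcing Apex→Route 7 and reassigning the rest optimally gives only $555k — worse by 2.

Apex receives Route 3.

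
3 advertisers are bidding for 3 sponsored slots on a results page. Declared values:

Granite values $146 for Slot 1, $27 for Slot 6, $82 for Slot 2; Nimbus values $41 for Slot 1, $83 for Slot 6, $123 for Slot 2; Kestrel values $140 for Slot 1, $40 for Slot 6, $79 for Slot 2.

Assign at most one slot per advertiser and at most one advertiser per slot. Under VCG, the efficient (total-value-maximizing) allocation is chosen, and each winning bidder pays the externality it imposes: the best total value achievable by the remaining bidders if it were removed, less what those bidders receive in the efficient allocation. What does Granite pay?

Granite pays $100.

Efficient allocation: Granite→Slot 1 ($146), Nimbus→Slot 2 ($123), Kestrel→Slot 6 ($40); total welfare W = $309.
Granite receives Slot 1 at value $146, so the others get W − 146 = $163.
Without Granite: best allocation of the remaining 2 bidders over all 3 slots is Nimbus→Slot 2 ($123), Kestrel→Slot 1 ($140), total $263.
VCG payment = (others' best without Granite) − (others' welfare with Granite) = 263 − 163 = $100.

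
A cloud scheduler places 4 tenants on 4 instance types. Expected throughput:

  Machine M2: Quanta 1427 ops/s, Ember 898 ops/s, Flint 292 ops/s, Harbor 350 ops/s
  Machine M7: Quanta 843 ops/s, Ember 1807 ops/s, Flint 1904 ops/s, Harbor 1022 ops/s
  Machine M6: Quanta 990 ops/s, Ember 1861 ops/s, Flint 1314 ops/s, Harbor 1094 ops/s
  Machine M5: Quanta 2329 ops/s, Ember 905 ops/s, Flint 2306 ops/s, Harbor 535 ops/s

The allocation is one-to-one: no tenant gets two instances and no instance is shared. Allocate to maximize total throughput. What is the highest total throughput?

Optimal: Quanta→Machine M2 (1427 ops/s), Ember→Machine M7 (1807 ops/s), Flint→Machine M5 (2306 ops/s), Harbor→Machine M6 (1094 ops/s) — total 1427+1807+2306+1094 = 6634 ops/s.
Max-entry greedy (repeatedly take the single best remaining cell) gives 6444 ops/s, worse by 190.
Next-best assignment: Quanta→Machine M2, Ember→Machine M6, Flint→Machine M5, Harbor→Machine M7 = 6616 ops/s.
Swapping Quanta↔Ember (Quanta→Machine M7 843 ops/s, Ember→Machine M2 898 ops/s) loses 1493.

Maximum total: 6634 ops/s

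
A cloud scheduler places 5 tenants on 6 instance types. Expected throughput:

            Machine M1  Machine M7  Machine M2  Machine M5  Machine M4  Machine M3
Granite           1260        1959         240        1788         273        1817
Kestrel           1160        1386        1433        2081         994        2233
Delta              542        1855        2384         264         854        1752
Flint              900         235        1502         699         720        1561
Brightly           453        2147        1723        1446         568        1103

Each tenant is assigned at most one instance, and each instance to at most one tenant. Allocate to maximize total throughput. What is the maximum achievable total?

Max total: 9452 ops/s

Optimal: Granite→Machine M5 (1788 ops/s), Kestrel→Machine M3 (2233 ops/s), Delta→Machine M2 (2384 ops/s), Flint→Machine M1 (900 ops/s), Brightly→Machine M7 (2147 ops/s) — total 1788+2233+2384+900+2147 = 9452 ops/s.
Column-greedy (each instance in turn goes to its best remaining tenant) gives 8592 ops/s, worse by 860.
Next-best assignment: Granite→Machine M1, Kestrel→Machine M5, Delta→Machine M2, Flint→Machine M3, Brightly→Machine M7 = 9433 ops/s.
Every other assignment is strictly worse.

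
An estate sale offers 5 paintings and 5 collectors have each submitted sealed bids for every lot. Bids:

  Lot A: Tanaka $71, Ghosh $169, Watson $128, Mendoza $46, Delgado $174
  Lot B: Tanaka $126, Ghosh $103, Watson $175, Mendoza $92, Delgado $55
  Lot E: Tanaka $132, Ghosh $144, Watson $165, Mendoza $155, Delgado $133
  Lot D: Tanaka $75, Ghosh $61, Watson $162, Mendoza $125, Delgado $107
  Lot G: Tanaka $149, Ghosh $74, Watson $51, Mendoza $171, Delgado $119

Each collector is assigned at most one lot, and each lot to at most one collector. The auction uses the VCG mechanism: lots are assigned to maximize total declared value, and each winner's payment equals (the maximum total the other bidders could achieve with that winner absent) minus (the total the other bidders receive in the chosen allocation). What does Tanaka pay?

Efficient allocation: Tanaka→Lot B ($126), Ghosh→Lot E ($144), Watson→Lot D ($162), Mendoza→Lot G ($171), Delgado→Lot A ($174); total welfare W = $777.
Tanaka receives Lot B at value $126, so the others get W − 126 = $651.
Without Tanaka: best allocation of the remaining 4 bidders over all 5 lots is Ghosh→Lot E ($144), Watson→Lot B ($175), Mendoza→Lot G ($171), Delgado→Lot A ($174), total $664.
VCG payment = (others' best without Tanaka) − (others' welfare with Tanaka) = 664 − 651 = $13.

Tanaka pays $13.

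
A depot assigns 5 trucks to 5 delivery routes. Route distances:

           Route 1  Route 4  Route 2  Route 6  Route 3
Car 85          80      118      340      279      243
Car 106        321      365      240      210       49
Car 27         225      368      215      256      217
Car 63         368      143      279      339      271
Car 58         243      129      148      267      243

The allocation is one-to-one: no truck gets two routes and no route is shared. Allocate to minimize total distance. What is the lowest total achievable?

This is a one-to-one assignment (minimum-cost bipartite matching).
Optimal: Car 85→Route 1 (80 km), Car 106→Route 3 (49 km), Car 27→Route 6 (256 km), Car 63→Route 4 (143 km), Car 58→Route 2 (148 km) — total 80+49+256+143+148 = 676 km.
Column-greedy (each route in turn goes to its cheapest remaining truck) gives 905 km, worse by 229.
Next-best assignment: Car 85→Route 1, Car 106→Route 3, Car 27→Route 2, Car 63→Route 4, Car 58→Route 6 = 754 km.

Min total: 676 km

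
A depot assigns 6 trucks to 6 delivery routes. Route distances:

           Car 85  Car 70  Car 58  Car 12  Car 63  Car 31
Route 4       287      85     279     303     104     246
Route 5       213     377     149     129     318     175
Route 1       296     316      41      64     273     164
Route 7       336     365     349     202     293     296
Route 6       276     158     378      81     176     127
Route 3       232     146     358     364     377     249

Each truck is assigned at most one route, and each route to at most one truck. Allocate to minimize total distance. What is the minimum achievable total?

Minimum total: 833 km

Optimal: Car 85→Route 5 (213 km), Car 70→Route 3 (146 km), Car 58→Route 1 (41 km), Car 12→Route 7 (202 km), Car 63→Route 4 (104 km), Car 31→Route 6 (127 km) — total 213+146+41+202+104+127 = 833 km.
Row-greedy (each truck in turn takes its cheapest remaining route) gives 962 km, worse by 129.
Next-best assignment: Car 85→Route 5, Car 70→Route 3, Car 58→Route 1, Car 12→Route 6, Car 63→Route 4, Car 31→Route 7 = 881 km.
Checked against all permutations: 833 km is optimal.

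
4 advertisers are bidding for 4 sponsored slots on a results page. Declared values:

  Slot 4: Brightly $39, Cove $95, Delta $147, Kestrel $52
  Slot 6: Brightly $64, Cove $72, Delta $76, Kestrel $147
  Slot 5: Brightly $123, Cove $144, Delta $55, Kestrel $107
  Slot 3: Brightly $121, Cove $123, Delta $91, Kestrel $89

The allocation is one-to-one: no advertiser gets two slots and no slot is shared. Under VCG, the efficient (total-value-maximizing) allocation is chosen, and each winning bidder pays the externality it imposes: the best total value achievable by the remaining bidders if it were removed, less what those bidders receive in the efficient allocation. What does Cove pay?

Efficient allocation: Brightly→Slot 3 ($121), Cove→Slot 5 ($144), Delta→Slot 4 ($147), Kestrel→Slot 6 ($147); total welfare W = $559.
Cove receives Slot 5 at value $144, so the others get W − 144 = $415.
Without Cove: best allocation of the remaining 3 bidders over all 4 slots is Brightly→Slot 5 ($123), Delta→Slot 4 ($147), Kestrel→Slot 6 ($147), total $417.
VCG payment = (others' best without Cove) − (others' welfare with Cove) = 417 − 415 = $2.

Cove pays $2.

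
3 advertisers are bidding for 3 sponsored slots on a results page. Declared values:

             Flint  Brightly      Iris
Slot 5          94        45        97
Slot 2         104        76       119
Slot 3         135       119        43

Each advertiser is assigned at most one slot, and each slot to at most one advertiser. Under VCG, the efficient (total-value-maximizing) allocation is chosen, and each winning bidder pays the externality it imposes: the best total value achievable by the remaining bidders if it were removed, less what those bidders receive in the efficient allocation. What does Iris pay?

Iris pays $10.

Efficient allocation: Flint→Slot 5 ($94), Brightly→Slot 3 ($119), Iris→Slot 2 ($119); total welfare W = $332.
Iris receives Slot 2 at value $119, so the others get W − 119 = $213.
Without Iris: best allocation of the remaining 2 bidders over all 3 slots is Flint→Slot 2 ($104), Brightly→Slot 3 ($119), total $223.
VCG payment = (others' best without Iris) − (others' welfare with Iris) = 223 − 213 = $10.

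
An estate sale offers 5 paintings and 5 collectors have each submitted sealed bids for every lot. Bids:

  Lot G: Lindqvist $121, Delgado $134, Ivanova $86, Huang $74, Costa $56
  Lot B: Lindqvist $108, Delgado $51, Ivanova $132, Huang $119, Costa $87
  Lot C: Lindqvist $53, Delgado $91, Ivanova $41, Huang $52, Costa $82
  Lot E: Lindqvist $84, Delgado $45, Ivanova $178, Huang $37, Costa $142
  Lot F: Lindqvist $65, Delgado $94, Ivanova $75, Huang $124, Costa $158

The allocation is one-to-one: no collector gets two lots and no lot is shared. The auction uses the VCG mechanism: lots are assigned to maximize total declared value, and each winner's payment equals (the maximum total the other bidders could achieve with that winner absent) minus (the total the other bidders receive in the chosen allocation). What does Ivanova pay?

Ivanova pays $19.

Efficient allocation: Lindqvist→Lot G ($121), Delgado→Lot C ($91), Ivanova→Lot E ($178), Huang→Lot B ($119), Costa→Lot F ($158); total welfare W = $667.
Ivanova receives Lot E at value $178, so the others get W − 178 = $489.
Without Ivanova: best allocation of the remaining 4 bidders over all 5 lots is Lindqvist→Lot B ($108), Delgado→Lot G ($134), Huang→Lot F ($124), Costa→Lot E ($142), total $508.
VCG payment = (others' best without Ivanova) − (others' welfare with Ivanova) = 508 − 489 = $19.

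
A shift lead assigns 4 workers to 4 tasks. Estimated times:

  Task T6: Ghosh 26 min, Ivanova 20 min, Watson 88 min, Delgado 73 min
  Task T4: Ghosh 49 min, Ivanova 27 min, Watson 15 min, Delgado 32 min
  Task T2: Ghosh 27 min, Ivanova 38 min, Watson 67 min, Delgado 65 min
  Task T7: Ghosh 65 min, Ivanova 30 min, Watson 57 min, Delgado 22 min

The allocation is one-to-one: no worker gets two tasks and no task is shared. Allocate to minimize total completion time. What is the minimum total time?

Minimum total: 84 min

Optimal: Ghosh→Task T2 (27 min), Ivanova→Task T6 (20 min), Watson→Task T4 (15 min), Delgado→Task T7 (22 min) — total 27+20+15+22 = 84 min.
Row-greedy (each worker in turn takes its cheapest remaining task) gives 175 min, worse by 91.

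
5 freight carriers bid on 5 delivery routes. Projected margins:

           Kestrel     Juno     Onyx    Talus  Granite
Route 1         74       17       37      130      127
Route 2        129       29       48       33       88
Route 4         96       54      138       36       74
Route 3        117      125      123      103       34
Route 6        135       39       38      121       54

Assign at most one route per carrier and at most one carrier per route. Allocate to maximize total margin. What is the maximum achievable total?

Max total: $640k

Optimal: Kestrel→Route 2 ($129k), Juno→Route 3 ($125k), Onyx→Route 4 ($138k), Talus→Route 6 ($121k), Granite→Route 1 ($127k) — total 129+125+138+121+127 = $640k.
Row-greedy (each carrier in turn takes its best remaining route) gives $616k, worse by 24.
Next-best assignment: Kestrel→Route 6, Juno→Route 3, Onyx→Route 4, Talus→Route 1, Granite→Route 2 = $616k.
Swapping Onyx↔Juno (Onyx→Route 3 $123k, Juno→Route 4 $54k) loses 86.
Checked against all permutations: $640k is optimal.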